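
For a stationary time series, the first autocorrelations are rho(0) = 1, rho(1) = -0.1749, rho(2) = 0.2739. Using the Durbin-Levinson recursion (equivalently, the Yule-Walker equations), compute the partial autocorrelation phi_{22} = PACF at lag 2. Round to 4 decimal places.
\phi_{22} = 0.2510

The PACF at lag k is phi_{kk}, the last component of the solution
to the Yule-Walker system G_k phi = r_k where
  (G_k)_{ij} = rho(|i - j|), (r_k)_i = rho(i), i,j = 1..k.
Equivalently, Durbin-Levinson gives phi_{kk} iteratively:
  phi_{11} = rho(1)
  phi_{kk} = [rho(k) - sum_{j=1..k-1} phi_{k-1,j} rho(k-j)]
            / [1 - sum_{j=1..k-1} phi_{k-1,j} rho(j)],
  phi_{k,j} = phi_{k-1,j} - phi_{kk} phi_{k-1,k-j},  j = 1..k-1.
Step k = 1:
  phi_11 = rho(1) = -0.1749.
Step k = 2:
  phi_22 = [rho(2) - phi_11 rho(1)] / [1 - phi_11 rho(1)] = [0.2739 - (-0.1749)(-0.1749)] / [1 - (-0.1749)(-0.1749)]
         = 0.24330999 / 0.96940999 = 0.251.
Therefore phi_{22} = 0.2510.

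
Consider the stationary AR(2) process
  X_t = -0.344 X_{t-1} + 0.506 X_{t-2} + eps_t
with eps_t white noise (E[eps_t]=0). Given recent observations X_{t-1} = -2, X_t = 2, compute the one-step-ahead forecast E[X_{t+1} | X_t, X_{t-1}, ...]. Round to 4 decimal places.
E[X_{t+1} \mid \mathcal F_t] = -1.7000

For an AR(p) model X_t = c + sum_i phi_i X_{t-i} + eps_t, the
one-step-ahead conditional mean is
  E[X_{t+1} | X_t, ...] = c + sum_i phi_i X_{t+1-i}.
Substitute known values:
  E[X_{t+1} | ...] = (-0.344) * (2) + (0.506) * (-2)
                   = -1.7000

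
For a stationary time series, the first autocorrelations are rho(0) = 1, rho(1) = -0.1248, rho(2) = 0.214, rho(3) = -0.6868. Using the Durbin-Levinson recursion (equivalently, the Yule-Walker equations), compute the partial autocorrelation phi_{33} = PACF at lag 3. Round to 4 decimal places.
\phi_{33} = -0.6780

The PACF at lag k is phi_{kk}, the last component of the solution
to the Yule-Walker system G_k phi = r_k where
  (G_k)_{ij} = rho(|i - j|), (r_k)_i = rho(i), i,j = 1..k.
Equivalently, Durbin-Levinson gives phi_{kk} iteratively:
  phi_{11} = rho(1)
  phi_{kk} = [rho(k) - sum_{j=1..k-1} phi_{k-1,j} rho(k-j)]
            / [1 - sum_{j=1..k-1} phi_{k-1,j} rho(j)],
  phi_{k,j} = phi_{k-1,j} - phi_{kk} phi_{k-1,k-j},  j = 1..k-1.
Step k = 1:
  phi_11 = rho(1) = -0.1248.
Step k = 2:
  phi_22 = [rho(2) - phi_11 rho(1)] / [1 - phi_11 rho(1)] = [0.214 - (-0.1248)(-0.1248)] / [1 - (-0.1248)(-0.1248)]
         = 0.19842496 / 0.98442496 = 0.201564.
  Update: phi_21 = phi_11 - phi_22 phi_11 = -0.1248 - (0.201564)(-0.1248) = -0.099645.
Step k = 3:
  phi_33 = [rho(3) - phi_21 rho(2) - phi_22 rho(1)] / [1 - phi_21 rho(1) - phi_22 rho(2)]
    numerator   = -0.6868 - (-0.099645)(0.214) - (0.201564)(-0.1248) = -0.64032079
    denominator = 1 - (-0.099645)(-0.1248) - (0.201564)(0.214) = 0.94442957
  phi_33 = -0.64032079 / 0.94442957 = -0.678.
Therefore phi_{33} = -0.6780.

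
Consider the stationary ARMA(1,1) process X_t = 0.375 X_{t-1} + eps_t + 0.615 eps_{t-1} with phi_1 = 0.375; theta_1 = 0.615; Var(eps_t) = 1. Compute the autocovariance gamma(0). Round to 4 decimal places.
\gamma(0) = 2.1405

Multiply the model equation by X_{t-k} and take expectations. With theta_0 = psi_0 = 1 and psi_j the MA(infinity) weights, this gives
  gamma(k) - sum_i phi_i gamma(k-i) = c_k,
  c_k = sigma^2 * sum_{j=k..q} theta_j psi_{j-k}   (c_k = 0 for k > q),
using gamma(-m) = gamma(m).
psi-weights needed (psi_j = theta_j + sum_i phi_i psi_{j-i}):
  psi_1 = theta_1 + phi_1 = 0.615 + (0.375) = 0.99
Right-hand sides:
  c_0 = sigma^2 (1 + theta_1 psi_1) = 1 * (1 + (0.615)(0.99)) = 1 * 1.60885 = 1.60885
  c_1 = sigma^2 theta_1 = 1 * (0.615) = 0.615
  c_2 = 0
Equations for k = 0 and k = 1 (AR order 1):
  gamma(0) = phi_1 gamma(1) + c_0
  gamma(1) = phi_1 gamma(0) + c_1
Substituting the second into the first: gamma(0) (1 - phi_1^2) = c_0 + phi_1 c_1, so
  gamma(0) = (c_0 + phi_1 c_1) / (1 - phi_1^2) = (1.60885 + (0.375)(0.615)) / (1 - (0.375)^2) = 1.839475 / 0.859375 = 2.14048.
Therefore gamma(0) = 2.1405 (to 4 decimal places).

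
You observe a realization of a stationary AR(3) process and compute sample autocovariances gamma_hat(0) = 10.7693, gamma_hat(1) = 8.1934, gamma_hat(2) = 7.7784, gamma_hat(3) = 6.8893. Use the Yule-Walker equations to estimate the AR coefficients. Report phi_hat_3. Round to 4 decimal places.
\hat\phi_{3} = 0.0490

The Yule-Walker equations for an AR(p) process read, in matrix form,
  Gamma_p phi = r_p,   with   (Gamma_p)_{ij} = gamma(|i - j|),
                       (r_p)_i = gamma(i),   i,j = 1..p.
Substitute the sample gammas (Toeplitz matrix and right-hand side of size 3):
  Gamma_p = [[10.7693, 8.1934, 7.7784], [8.1934, 10.7693, 8.1934], [7.7784, 8.1934, 10.7693]]
  r_p     = [8.1934, 7.7784, 6.8893]
Written out (R1..R3):
  (R1) 10.7693 phi_1 + 8.1934 phi_2 + 7.7784 phi_3 = 8.1934
  (R2) 8.1934 phi_1 + 10.7693 phi_2 + 8.1934 phi_3 = 7.7784
  (R3) 7.7784 phi_1 + 8.1934 phi_2 + 10.7693 phi_3 = 6.8893
Gaussian elimination:
  R2 <- R2 - (8.1934/10.7693) R1 = R2 - (0.760811) R1:  4.535673 phi_2 + 2.275509 phi_3 = 1.544773
  R3 <- R3 - (7.7784/10.7693) R1 = R3 - (0.722275) R1:  2.275509 phi_2 + 5.151153 phi_3 = 0.971409
  R3 <- R3 - (2.275509/4.535673) R2 = R3 - (0.501692) R2:  4.009549 phi_3 = 0.19641
Back-substitution:
  phi_hat_3 = 0.19641 / 4.009549 = 0.048985
  phi_hat_2 = (1.544773 - (2.275509)(0.048985)) / 4.535673 = 0.316007
  phi_hat_1 = (8.1934 - (8.1934)(0.316007) - (7.7784)(0.048985)) / 10.7693 = 0.485008
So phi_hat = [0.4850, 0.3160, 0.0490].
Therefore phi_hat_3 = 0.0490.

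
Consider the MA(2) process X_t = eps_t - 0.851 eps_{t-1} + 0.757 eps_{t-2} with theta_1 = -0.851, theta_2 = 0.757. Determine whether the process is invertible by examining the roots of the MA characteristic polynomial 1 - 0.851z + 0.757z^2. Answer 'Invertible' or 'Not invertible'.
\text{Invertible}

The MA(q) characteristic polynomial is P(z) = 1 - 0.851z + 0.757z^2.
Invertibility requires all roots to lie outside the unit circle, i.e. |z| > 1 for every root.
Set 1 + (-0.851) z + (0.757) z^2 = 0, i.e. a z^2 + b z + c = 0 with a = 0.757, b = -0.851, c = 1.
Discriminant D = b^2 - 4ac = (-0.851)^2 - 4*(0.757)*1 = 0.724201 - (3.028) = -2.303799.
D < 0, so the roots are the complex-conjugate pair z = (-b +/- i sqrt(-D)) / (2a) = 0.5621 +/- 1.0025i.
For a conjugate pair |z|^2 = z * conj(z) = (product of roots) = c/a = 1/(0.757) = 1.321004, so |z| = sqrt(1.321004) = 1.1493 for both roots.
Moduli of all roots: 1.1493, 1.1493.
All moduli strictly greater than 1? Yes.
Verdict: Invertible.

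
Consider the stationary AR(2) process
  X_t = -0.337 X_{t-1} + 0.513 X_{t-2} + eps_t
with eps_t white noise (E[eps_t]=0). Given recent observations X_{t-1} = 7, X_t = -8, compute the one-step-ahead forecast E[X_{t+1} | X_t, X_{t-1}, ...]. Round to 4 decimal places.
E[X_{t+1} \mid \mathcal F_t] = 6.2870

For an AR(p) model X_t = c + sum_i phi_i X_{t-i} + eps_t, the
one-step-ahead conditional mean is
  E[X_{t+1} | X_t, ...] = c + sum_i phi_i X_{t+1-i}.
Substitute known values:
  E[X_{t+1} | ...] = (-0.337) * (-8) + (0.513) * (7)
                   = 6.2870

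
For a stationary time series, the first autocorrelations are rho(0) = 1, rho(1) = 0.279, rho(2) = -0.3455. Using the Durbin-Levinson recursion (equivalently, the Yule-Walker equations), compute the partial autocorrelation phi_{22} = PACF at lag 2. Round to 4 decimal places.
\phi_{22} = -0.4591

The PACF at lag k is phi_{kk}, the last component of the solution
to the Yule-Walker system G_k phi = r_k where
  (G_k)_{ij} = rho(|i - j|), (r_k)_i = rho(i), i,j = 1..k.
Equivalently, Durbin-Levinson gives phi_{kk} iteratively:
  phi_{11} = rho(1)
  phi_{kk} = [rho(k) - sum_{j=1..k-1} phi_{k-1,j} rho(k-j)]
            / [1 - sum_{j=1..k-1} phi_{k-1,j} rho(j)],
  phi_{k,j} = phi_{k-1,j} - phi_{kk} phi_{k-1,k-j},  j = 1..k-1.
Step k = 1:
  phi_11 = rho(1) = 0.279.
Step k = 2:
  phi_22 = [rho(2) - phi_11 rho(1)] / [1 - phi_11 rho(1)] = [-0.3455 - (0.279)(0.279)] / [1 - (0.279)(0.279)]
         = -0.423341 / 0.922159 = -0.4591.
Therefore phi_{22} = -0.4591.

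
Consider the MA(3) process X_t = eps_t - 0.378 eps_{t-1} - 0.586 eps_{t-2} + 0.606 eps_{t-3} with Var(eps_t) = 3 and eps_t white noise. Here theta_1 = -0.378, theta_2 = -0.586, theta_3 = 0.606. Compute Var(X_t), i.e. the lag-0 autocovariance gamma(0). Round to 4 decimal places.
\gamma(0) = 5.5605

For an MA(q) process X_t = eps_t + sum_i theta_i eps_{t-i} with
Var(eps_t) = sigma^2, the variance is
  gamma(0) = sigma^2 * (1 + sum_i theta_i^2).
  sum_i theta_i^2 = (-0.378)^2 + (-0.586)^2 + (0.606)^2 = 0.142884 + 0.343396 + 0.367236 = 0.853516.
  gamma(0) = 3 * (1 + 0.853516) = 3 * 1.853516 = 5.560548, which rounds to 5.5605.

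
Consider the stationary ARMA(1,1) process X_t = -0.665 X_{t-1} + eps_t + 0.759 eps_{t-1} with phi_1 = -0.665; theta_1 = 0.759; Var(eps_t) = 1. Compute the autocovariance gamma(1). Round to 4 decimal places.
\gamma(1) = 0.0835

Multiply the model equation by X_{t-k} and take expectations. With theta_0 = psi_0 = 1 and psi_j the MA(infinity) weights, this gives
  gamma(k) - sum_i phi_i gamma(k-i) = c_k,
  c_k = sigma^2 * sum_{j=k..q} theta_j psi_{j-k}   (c_k = 0 for k > q),
using gamma(-m) = gamma(m).
psi-weights needed (psi_j = theta_j + sum_i phi_i psi_{j-i}):
  psi_1 = theta_1 + phi_1 = 0.759 + (-0.665) = 0.094
Right-hand sides:
  c_0 = sigma^2 (1 + theta_1 psi_1) = 1 * (1 + (0.759)(0.094)) = 1 * 1.071346 = 1.071346
  c_1 = sigma^2 theta_1 = 1 * (0.759) = 0.759
  c_2 = 0
Equations for k = 0 and k = 1 (AR order 1):
  gamma(0) = phi_1 gamma(1) + c_0
  gamma(1) = phi_1 gamma(0) + c_1
Substituting the second into the first: gamma(0) (1 - phi_1^2) = c_0 + phi_1 c_1, so
  gamma(0) = (c_0 + phi_1 c_1) / (1 - phi_1^2) = (1.071346 + (-0.665)(0.759)) / (1 - (-0.665)^2) = 0.566611 / 0.557775 = 1.015842.
  gamma(1) = phi_1 gamma(0) + c_1 = (-0.665)(1.015842) + (0.759) = 0.083465.
Therefore gamma(1) = 0.0835 (to 4 decimal places).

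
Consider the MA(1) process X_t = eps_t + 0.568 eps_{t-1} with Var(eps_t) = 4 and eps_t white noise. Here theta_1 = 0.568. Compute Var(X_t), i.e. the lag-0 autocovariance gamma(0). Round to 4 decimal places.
\gamma(0) = 5.2905

For an MA(q) process X_t = eps_t + sum_i theta_i eps_{t-i} with
Var(eps_t) = sigma^2, the variance is
  gamma(0) = sigma^2 * (1 + sum_i theta_i^2).
  sum_i theta_i^2 = (0.568)^2 = 0.322624.
  gamma(0) = 4 * (1 + 0.322624) = 4 * 1.322624 = 5.290496, which rounds to 5.2905.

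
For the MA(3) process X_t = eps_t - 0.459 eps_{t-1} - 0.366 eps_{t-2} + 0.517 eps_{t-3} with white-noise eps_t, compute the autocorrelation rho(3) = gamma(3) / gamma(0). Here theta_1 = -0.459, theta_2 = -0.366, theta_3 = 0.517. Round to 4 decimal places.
\rho(3) = 0.3207

For an MA(q) process with theta_0 = 1, the autocovariance is
  gamma(k) = sigma^2 * sum_{i=0..q-k} theta_i * theta_{i+k},
and rho(k) = gamma(k) / gamma(0). Sigma^2 cancels.
  numerator   = (1)*(0.517) = 0.517.
  denominator = (1)^2 + (-0.459)^2 + (-0.366)^2 + (0.517)^2 = 1.611926.
  rho(3) = 0.517 / 1.611926 = 0.3207.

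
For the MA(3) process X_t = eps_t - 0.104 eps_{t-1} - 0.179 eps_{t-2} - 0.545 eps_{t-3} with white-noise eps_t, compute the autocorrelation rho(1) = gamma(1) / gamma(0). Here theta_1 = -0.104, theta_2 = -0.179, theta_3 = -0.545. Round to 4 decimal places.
\rho(1) = 0.0091

For an MA(q) process with theta_0 = 1, the autocovariance is
  gamma(k) = sigma^2 * sum_{i=0..q-k} theta_i * theta_{i+k},
and rho(k) = gamma(k) / gamma(0). Sigma^2 cancels.
  numerator   = (1)*(-0.104) + (-0.104)*(-0.179) + (-0.179)*(-0.545) = 0.012171.
  denominator = (1)^2 + (-0.104)^2 + (-0.179)^2 + (-0.545)^2 = 1.339882.
  rho(1) = 0.012171 / 1.339882 = 0.0091.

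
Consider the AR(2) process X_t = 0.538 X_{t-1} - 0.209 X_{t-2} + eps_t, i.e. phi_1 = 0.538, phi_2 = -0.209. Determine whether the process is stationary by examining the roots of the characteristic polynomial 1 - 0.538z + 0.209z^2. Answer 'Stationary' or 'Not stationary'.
\text{Stationary}

The AR(p) characteristic polynomial is P(z) = 1 - 0.538z + 0.209z^2.
Stationarity requires all roots to lie outside the unit circle, i.e. |z| > 1 for every root.
Set 1 + (-0.538) z + (0.209) z^2 = 0, i.e. a z^2 + b z + c = 0 with a = 0.209, b = -0.538, c = 1.
Discriminant D = b^2 - 4ac = (-0.538)^2 - 4*(0.209)*1 = 0.289444 - (0.836) = -0.546556.
D < 0, so the roots are the complex-conjugate pair z = (-b +/- i sqrt(-D)) / (2a) = 1.2871 +/- 1.7686i.
For a conjugate pair |z|^2 = z * conj(z) = (product of roots) = c/a = 1/(0.209) = 4.784689, so |z| = sqrt(4.784689) = 2.1874 for both roots.
Moduli of all roots: 2.1874, 2.1874.
All moduli strictly greater than 1? Yes.
Verdict: Stationary.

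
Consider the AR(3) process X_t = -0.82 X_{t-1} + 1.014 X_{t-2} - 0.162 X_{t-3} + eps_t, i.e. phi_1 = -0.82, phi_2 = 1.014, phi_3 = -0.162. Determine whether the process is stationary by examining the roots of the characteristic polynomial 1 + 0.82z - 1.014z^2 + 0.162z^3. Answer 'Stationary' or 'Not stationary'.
\text{Not stationary}

The AR(p) characteristic polynomial is P(z) = 1 + 0.82z - 1.014z^2 + 0.162z^3.
Stationarity requires all roots to lie outside the unit circle, i.e. |z| > 1 for every root.
Degree 3: look for a simple real root z0 first, then factor out (1 - z/z0) and solve the remaining quadratic.
Testing z0 = 5: P(5) = 1 + (0.82)(5) + (-1.014)(5)^2 + (0.162)(5)^3
  = 1 + (4.1) + (-25.35) + (20.25) = 0.  So z_0 = 5 is a root, |z_0| = 5.
Divide out the factor (1 - 0.2 z) = (1 - z/z0) (since 1/z0 = 0.2):
  P(z) = (1 - 0.2 z)(1 + (1.02) z + (-0.81) z^2)
  [check: z-coef 1.02 - (0.2) = 0.82; z^2-coef -0.81 - (0.2)(1.02) = -1.014; z^3-coef -(0.2)(-0.81) = 0.162.]
Remaining roots from the quadratic factor 1 + (1.02) z + (-0.81) z^2:
  Set 1 + (1.02) z + (-0.81) z^2 = 0, i.e. a z^2 + b z + c = 0 with a = -0.81, b = 1.02, c = 1.
  Discriminant D = b^2 - 4ac = (1.02)^2 - 4*(-0.81)*1 = 1.0404 - (-3.24) = 4.2804.
  D >= 0, so the roots are real: z = (-b +/- sqrt(D)) / (2a) = (-1.02 +/- 2.068913) / (-1.62).
    z_1 = (-1.02 + 2.068913) / (-1.62) = -0.6475,   |z_1| = 0.6475.
    z_2 = (-1.02 - 2.068913) / (-1.62) = 1.9067,   |z_2| = 1.9067.
Moduli of all roots: 5.0000, 0.6475, 1.9067.
All moduli strictly greater than 1? No.
Verdict: Not stationary.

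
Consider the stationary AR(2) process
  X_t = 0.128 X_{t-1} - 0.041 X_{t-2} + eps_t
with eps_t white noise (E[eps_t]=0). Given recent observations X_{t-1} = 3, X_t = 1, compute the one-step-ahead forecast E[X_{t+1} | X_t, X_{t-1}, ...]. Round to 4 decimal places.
E[X_{t+1} \mid \mathcal F_t] = 0.0050

For an AR(p) model X_t = c + sum_i phi_i X_{t-i} + eps_t, the
one-step-ahead conditional mean is
  E[X_{t+1} | X_t, ...] = c + sum_i phi_i X_{t+1-i}.
Substitute known values:
  E[X_{t+1} | ...] = (0.128) * (1) + (-0.041) * (3)
                   = 0.0050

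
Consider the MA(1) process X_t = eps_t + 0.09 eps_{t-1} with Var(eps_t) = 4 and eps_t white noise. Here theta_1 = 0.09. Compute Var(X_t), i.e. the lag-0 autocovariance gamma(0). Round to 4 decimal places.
\gamma(0) = 4.0324

For an MA(q) process X_t = eps_t + sum_i theta_i eps_{t-i} with
Var(eps_t) = sigma^2, the variance is
  gamma(0) = sigma^2 * (1 + sum_i theta_i^2).
  sum_i theta_i^2 = (0.09)^2 = 0.0081.
  gamma(0) = 4 * (1 + 0.0081) = 4 * 1.0081 = 4.0324.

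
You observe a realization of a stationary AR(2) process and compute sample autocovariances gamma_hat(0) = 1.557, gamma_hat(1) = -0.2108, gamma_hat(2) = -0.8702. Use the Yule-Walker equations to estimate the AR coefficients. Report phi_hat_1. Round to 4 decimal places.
\hat\phi_{1} = -0.2150

The Yule-Walker equations for an AR(p) process read, in matrix form,
  Gamma_p phi = r_p,   with   (Gamma_p)_{ij} = gamma(|i - j|),
                       (r_p)_i = gamma(i),   i,j = 1..p.
Substitute the sample gammas (Toeplitz matrix and right-hand side of size 2):
  Gamma_p = [[1.557, -0.2108], [-0.2108, 1.557]]
  r_p     = [-0.2108, -0.8702]
Written out:
  1.557 phi_1 - 0.2108 phi_2 = -0.2108
  -0.2108 phi_1 + 1.557 phi_2 = -0.8702
Solve by Cramer's rule:
  det = gamma(0)^2 - gamma(1)^2 = (1.557)^2 - (-0.2108)^2 = 2.424249 - 0.04443664 = 2.37981236
  phi_hat_1 = [gamma(1) gamma(0) - gamma(1) gamma(2)] / det = [(-0.2108)(1.557) - (-0.2108)(-0.8702)] / 2.37981236 = -0.51165376 / 2.37981236 = -0.215
  phi_hat_2 = [gamma(0) gamma(2) - gamma(1)^2] / det = [(1.557)(-0.8702) - (-0.2108)^2] / 2.37981236 = -1.39933804 / 2.37981236 = -0.588
So phi_hat = [-0.2150, -0.5880].
Therefore phi_hat_1 = -0.2150.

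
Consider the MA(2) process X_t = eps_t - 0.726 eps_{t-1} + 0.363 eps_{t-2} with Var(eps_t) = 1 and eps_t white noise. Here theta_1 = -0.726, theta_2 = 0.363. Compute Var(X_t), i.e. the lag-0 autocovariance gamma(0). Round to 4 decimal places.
\gamma(0) = 1.6588

For an MA(q) process X_t = eps_t + sum_i theta_i eps_{t-i} with
Var(eps_t) = sigma^2, the variance is
  gamma(0) = sigma^2 * (1 + sum_i theta_i^2).
  sum_i theta_i^2 = (-0.726)^2 + (0.363)^2 = 0.527076 + 0.131769 = 0.658845.
  gamma(0) = 1 * (1 + 0.658845) = 1 * 1.658845 = 1.658845, which rounds to 1.6588.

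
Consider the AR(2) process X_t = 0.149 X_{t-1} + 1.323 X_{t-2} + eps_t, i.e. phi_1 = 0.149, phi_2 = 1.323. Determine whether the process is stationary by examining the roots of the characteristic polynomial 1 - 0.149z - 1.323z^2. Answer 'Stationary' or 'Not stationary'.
\text{Not stationary}

The AR(p) characteristic polynomial is P(z) = 1 - 0.149z - 1.323z^2.
Stationarity requires all roots to lie outside the unit circle, i.e. |z| > 1 for every root.
Set 1 + (-0.149) z + (-1.323) z^2 = 0, i.e. a z^2 + b z + c = 0 with a = -1.323, b = -0.149, c = 1.
Discriminant D = b^2 - 4ac = (-0.149)^2 - 4*(-1.323)*1 = 0.022201 - (-5.292) = 5.314201.
D >= 0, so the roots are real: z = (-b +/- sqrt(D)) / (2a) = (0.149 +/- 2.305255) / (-2.646).
  z_1 = (0.149 + 2.305255) / (-2.646) = -0.9275,   |z_1| = 0.9275.
  z_2 = (0.149 - 2.305255) / (-2.646) = 0.8149,   |z_2| = 0.8149.
Moduli of all roots: 0.9275, 0.8149.
All moduli strictly greater than 1? No.
Verdict: Not stationary.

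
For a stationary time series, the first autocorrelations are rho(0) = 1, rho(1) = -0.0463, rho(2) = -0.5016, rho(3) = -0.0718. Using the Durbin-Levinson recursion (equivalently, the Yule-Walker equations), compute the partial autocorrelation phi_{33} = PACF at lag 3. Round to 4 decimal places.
\phi_{33} = -0.1750

The PACF at lag k is phi_{kk}, the last component of the solution
to the Yule-Walker system G_k phi = r_k where
  (G_k)_{ij} = rho(|i - j|), (r_k)_i = rho(i), i,j = 1..k.
Equivalently, Durbin-Levinson gives phi_{kk} iteratively:
  phi_{11} = rho(1)
  phi_{kk} = [rho(k) - sum_{j=1..k-1} phi_{k-1,j} rho(k-j)]
            / [1 - sum_{j=1..k-1} phi_{k-1,j} rho(j)],
  phi_{k,j} = phi_{k-1,j} - phi_{kk} phi_{k-1,k-j},  j = 1..k-1.
Step k = 1:
  phi_11 = rho(1) = -0.0463.
Step k = 2:
  phi_22 = [rho(2) - phi_11 rho(1)] / [1 - phi_11 rho(1)] = [-0.5016 - (-0.0463)(-0.0463)] / [1 - (-0.0463)(-0.0463)]
         = -0.50374369 / 0.99785631 = -0.504826.
  Update: phi_21 = phi_11 - phi_22 phi_11 = -0.0463 - (-0.504826)(-0.0463) = -0.069673.
Step k = 3:
  phi_33 = [rho(3) - phi_21 rho(2) - phi_22 rho(1)] / [1 - phi_21 rho(1) - phi_22 rho(2)]
    numerator   = -0.0718 - (-0.069673)(-0.5016) - (-0.504826)(-0.0463) = -0.13012163
    denominator = 1 - (-0.069673)(-0.0463) - (-0.504826)(-0.5016) = 0.74355346
  phi_33 = -0.13012163 / 0.74355346 = -0.175.
Therefore phi_{33} = -0.1750.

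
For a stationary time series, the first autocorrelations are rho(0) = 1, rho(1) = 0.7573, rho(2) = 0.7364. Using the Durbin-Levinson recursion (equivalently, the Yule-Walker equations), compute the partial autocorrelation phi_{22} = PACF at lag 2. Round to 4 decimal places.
\phi_{22} = 0.3819

The PACF at lag k is phi_{kk}, the last component of the solution
to the Yule-Walker system G_k phi = r_k where
  (G_k)_{ij} = rho(|i - j|), (r_k)_i = rho(i), i,j = 1..k.
Equivalently, Durbin-Levinson gives phi_{kk} iteratively:
  phi_{11} = rho(1)
  phi_{kk} = [rho(k) - sum_{j=1..k-1} phi_{k-1,j} rho(k-j)]
            / [1 - sum_{j=1..k-1} phi_{k-1,j} rho(j)],
  phi_{k,j} = phi_{k-1,j} - phi_{kk} phi_{k-1,k-j},  j = 1..k-1.
Step k = 1:
  phi_11 = rho(1) = 0.7573.
Step k = 2:
  phi_22 = [rho(2) - phi_11 rho(1)] / [1 - phi_11 rho(1)] = [0.7364 - (0.7573)(0.7573)] / [1 - (0.7573)(0.7573)]
         = 0.16289671 / 0.42649671 = 0.3819.
Therefore phi_{22} = 0.3819.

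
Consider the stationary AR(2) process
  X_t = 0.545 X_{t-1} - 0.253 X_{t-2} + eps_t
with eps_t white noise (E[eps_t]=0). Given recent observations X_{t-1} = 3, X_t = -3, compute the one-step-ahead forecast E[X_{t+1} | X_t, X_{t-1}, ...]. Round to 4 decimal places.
E[X_{t+1} \mid \mathcal F_t] = -2.3940

For an AR(p) model X_t = c + sum_i phi_i X_{t-i} + eps_t, the
one-step-ahead conditional mean is
  E[X_{t+1} | X_t, ...] = c + sum_i phi_i X_{t+1-i}.
Substitute known values:
  E[X_{t+1} | ...] = (0.545) * (-3) + (-0.253) * (3)
                   = -2.3940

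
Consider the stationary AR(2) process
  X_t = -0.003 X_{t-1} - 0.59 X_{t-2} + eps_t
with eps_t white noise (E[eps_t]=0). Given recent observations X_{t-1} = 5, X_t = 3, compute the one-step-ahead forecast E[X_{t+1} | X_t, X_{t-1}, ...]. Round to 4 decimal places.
E[X_{t+1} \mid \mathcal F_t] = -2.9590

For an AR(p) model X_t = c + sum_i phi_i X_{t-i} + eps_t, the
one-step-ahead conditional mean is
  E[X_{t+1} | X_t, ...] = c + sum_i phi_i X_{t+1-i}.
Substitute known values:
  E[X_{t+1} | ...] = (-0.003) * (3) + (-0.59) * (5)
                   = -2.9590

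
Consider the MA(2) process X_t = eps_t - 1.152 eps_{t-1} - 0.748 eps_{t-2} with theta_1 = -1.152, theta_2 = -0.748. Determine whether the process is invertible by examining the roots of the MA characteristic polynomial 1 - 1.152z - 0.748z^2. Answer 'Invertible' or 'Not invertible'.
\text{Not invertible}

The MA(q) characteristic polynomial is P(z) = 1 - 1.152z - 0.748z^2.
Invertibility requires all roots to lie outside the unit circle, i.e. |z| > 1 for every root.
Set 1 + (-1.152) z + (-0.748) z^2 = 0, i.e. a z^2 + b z + c = 0 with a = -0.748, b = -1.152, c = 1.
Discriminant D = b^2 - 4ac = (-1.152)^2 - 4*(-0.748)*1 = 1.327104 - (-2.992) = 4.319104.
D >= 0, so the roots are real: z = (-b +/- sqrt(D)) / (2a) = (1.152 +/- 2.078245) / (-1.496).
  z_1 = (1.152 + 2.078245) / (-1.496) = -2.1593,   |z_1| = 2.1593.
  z_2 = (1.152 - 2.078245) / (-1.496) = 0.6191,   |z_2| = 0.6191.
Moduli of all roots: 2.1593, 0.6191.
All moduli strictly greater than 1? No.
Verdict: Not invertible.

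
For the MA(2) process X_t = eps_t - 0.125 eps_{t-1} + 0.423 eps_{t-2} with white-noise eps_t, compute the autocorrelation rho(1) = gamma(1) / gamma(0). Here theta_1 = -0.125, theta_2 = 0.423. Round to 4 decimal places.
\rho(1) = -0.1489

For an MA(q) process with theta_0 = 1, the autocovariance is
  gamma(k) = sigma^2 * sum_{i=0..q-k} theta_i * theta_{i+k},
and rho(k) = gamma(k) / gamma(0). Sigma^2 cancels.
  numerator   = (1)*(-0.125) + (-0.125)*(0.423) = -0.177875.
  denominator = (1)^2 + (-0.125)^2 + (0.423)^2 = 1.194554.
  rho(1) = -0.177875 / 1.194554 = -0.1489.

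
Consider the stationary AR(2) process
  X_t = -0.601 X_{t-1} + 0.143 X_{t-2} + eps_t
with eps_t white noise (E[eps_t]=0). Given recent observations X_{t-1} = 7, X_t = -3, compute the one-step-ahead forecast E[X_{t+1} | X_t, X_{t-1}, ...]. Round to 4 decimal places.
E[X_{t+1} \mid \mathcal F_t] = 2.8040

For an AR(p) model X_t = c + sum_i phi_i X_{t-i} + eps_t, the
one-step-ahead conditional mean is
  E[X_{t+1} | X_t, ...] = c + sum_i phi_i X_{t+1-i}.
Substitute known values:
  E[X_{t+1} | ...] = (-0.601) * (-3) + (0.143) * (7)
                   = 2.8040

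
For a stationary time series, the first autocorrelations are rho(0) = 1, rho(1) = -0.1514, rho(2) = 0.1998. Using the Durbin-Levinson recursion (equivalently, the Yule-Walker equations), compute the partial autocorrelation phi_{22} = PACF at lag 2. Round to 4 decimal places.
\phi_{22} = 0.1810

The PACF at lag k is phi_{kk}, the last component of the solution
to the Yule-Walker system G_k phi = r_k where
  (G_k)_{ij} = rho(|i - j|), (r_k)_i = rho(i), i,j = 1..k.
Equivalently, Durbin-Levinson gives phi_{kk} iteratively:
  phi_{11} = rho(1)
  phi_{kk} = [rho(k) - sum_{j=1..k-1} phi_{k-1,j} rho(k-j)]
            / [1 - sum_{j=1..k-1} phi_{k-1,j} rho(j)],
  phi_{k,j} = phi_{k-1,j} - phi_{kk} phi_{k-1,k-j},  j = 1..k-1.
Step k = 1:
  phi_11 = rho(1) = -0.1514.
Step k = 2:
  phi_22 = [rho(2) - phi_11 rho(1)] / [1 - phi_11 rho(1)] = [0.1998 - (-0.1514)(-0.1514)] / [1 - (-0.1514)(-0.1514)]
         = 0.17687804 / 0.97707804 = 0.181.
Therefore phi_{22} = 0.1810.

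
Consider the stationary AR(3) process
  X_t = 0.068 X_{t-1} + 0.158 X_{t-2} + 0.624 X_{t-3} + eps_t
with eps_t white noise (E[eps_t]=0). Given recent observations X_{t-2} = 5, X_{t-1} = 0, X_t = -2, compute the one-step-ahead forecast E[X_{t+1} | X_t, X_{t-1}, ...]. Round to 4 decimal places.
E[X_{t+1} \mid \mathcal F_t] = 2.9840

For an AR(p) model X_t = c + sum_i phi_i X_{t-i} + eps_t, the
one-step-ahead conditional mean is
  E[X_{t+1} | X_t, ...] = c + sum_i phi_i X_{t+1-i}.
Substitute known values:
  E[X_{t+1} | ...] = (0.068) * (-2) + (0.158) * (0) + (0.624) * (5)
                   = 2.9840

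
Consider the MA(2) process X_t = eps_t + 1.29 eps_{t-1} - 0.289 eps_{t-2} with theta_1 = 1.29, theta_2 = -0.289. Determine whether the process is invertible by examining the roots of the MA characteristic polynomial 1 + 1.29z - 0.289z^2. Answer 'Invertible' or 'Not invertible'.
\text{Not invertible}

The MA(q) characteristic polynomial is P(z) = 1 + 1.29z - 0.289z^2.
Invertibility requires all roots to lie outside the unit circle, i.e. |z| > 1 for every root.
Set 1 + (1.29) z + (-0.289) z^2 = 0, i.e. a z^2 + b z + c = 0 with a = -0.289, b = 1.29, c = 1.
Discriminant D = b^2 - 4ac = (1.29)^2 - 4*(-0.289)*1 = 1.6641 - (-1.156) = 2.8201.
D >= 0, so the roots are real: z = (-b +/- sqrt(D)) / (2a) = (-1.29 +/- 1.679315) / (-0.578).
  z_1 = (-1.29 + 1.679315) / (-0.578) = -0.6736,   |z_1| = 0.6736.
  z_2 = (-1.29 - 1.679315) / (-0.578) = 5.1372,   |z_2| = 5.1372.
Moduli of all roots: 0.6736, 5.1372.
All moduli strictly greater than 1? No.
Verdict: Not invertible.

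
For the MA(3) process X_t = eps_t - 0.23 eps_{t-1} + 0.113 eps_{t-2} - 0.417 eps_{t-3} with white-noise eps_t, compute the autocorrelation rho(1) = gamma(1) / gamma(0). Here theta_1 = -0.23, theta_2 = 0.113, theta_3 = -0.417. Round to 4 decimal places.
\rho(1) = -0.2445

For an MA(q) process with theta_0 = 1, the autocovariance is
  gamma(k) = sigma^2 * sum_{i=0..q-k} theta_i * theta_{i+k},
and rho(k) = gamma(k) / gamma(0). Sigma^2 cancels.
  numerator   = (1)*(-0.23) + (-0.23)*(0.113) + (0.113)*(-0.417) = -0.303111.
  denominator = (1)^2 + (-0.23)^2 + (0.113)^2 + (-0.417)^2 = 1.239558.
  rho(1) = -0.303111 / 1.239558 = -0.2445.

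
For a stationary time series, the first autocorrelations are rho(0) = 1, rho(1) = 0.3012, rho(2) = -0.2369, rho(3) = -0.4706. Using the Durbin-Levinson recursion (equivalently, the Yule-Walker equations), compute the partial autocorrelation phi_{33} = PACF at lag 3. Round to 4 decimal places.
\phi_{33} = -0.3349

The PACF at lag k is phi_{kk}, the last component of the solution
to the Yule-Walker system G_k phi = r_k where
  (G_k)_{ij} = rho(|i - j|), (r_k)_i = rho(i), i,j = 1..k.
Equivalently, Durbin-Levinson gives phi_{kk} iteratively:
  phi_{11} = rho(1)
  phi_{kk} = [rho(k) - sum_{j=1..k-1} phi_{k-1,j} rho(k-j)]
            / [1 - sum_{j=1..k-1} phi_{k-1,j} rho(j)],
  phi_{k,j} = phi_{k-1,j} - phi_{kk} phi_{k-1,k-j},  j = 1..k-1.
Step k = 1:
  phi_11 = rho(1) = 0.3012.
Step k = 2:
  phi_22 = [rho(2) - phi_11 rho(1)] / [1 - phi_11 rho(1)] = [-0.2369 - (0.3012)(0.3012)] / [1 - (0.3012)(0.3012)]
         = -0.32762144 / 0.90927856 = -0.360309.
  Update: phi_21 = phi_11 - phi_22 phi_11 = 0.3012 - (-0.360309)(0.3012) = 0.409725.
Step k = 3:
  phi_33 = [rho(3) - phi_21 rho(2) - phi_22 rho(1)] / [1 - phi_21 rho(1) - phi_22 rho(2)]
    numerator   = -0.4706 - (0.409725)(-0.2369) - (-0.360309)(0.3012) = -0.26501098
    denominator = 1 - (0.409725)(0.3012) - (-0.360309)(-0.2369) = 0.79123354
  phi_33 = -0.26501098 / 0.79123354 = -0.3349.
Therefore phi_{33} = -0.3349.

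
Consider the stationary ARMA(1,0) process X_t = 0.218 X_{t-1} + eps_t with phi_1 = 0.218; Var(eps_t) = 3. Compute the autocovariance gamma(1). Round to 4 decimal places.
\gamma(1) = 0.6866

Multiply the model equation by X_{t-k} and take expectations. With theta_0 = psi_0 = 1 and psi_j the MA(infinity) weights, this gives
  gamma(k) - sum_i phi_i gamma(k-i) = c_k,
  c_k = sigma^2 * sum_{j=k..q} theta_j psi_{j-k}   (c_k = 0 for k > q),
using gamma(-m) = gamma(m).
Pure AR (q = 0): c_0 = sigma^2 = 3, c_k = 0 for k >= 1.
Equations for k = 0 and k = 1 (AR order 1):
  gamma(0) = phi_1 gamma(1) + c_0
  gamma(1) = phi_1 gamma(0) + c_1
Substituting the second into the first: gamma(0) (1 - phi_1^2) = c_0 + phi_1 c_1, so
  gamma(0) = c_0 / (1 - phi_1^2) = 3 / (1 - (0.218)^2) = 3 / 0.952476 = 3.149686.
  gamma(1) = phi_1 gamma(0) = (0.218)(3.149686) = 0.686631.
Therefore gamma(1) = 0.6866 (to 4 decimal places).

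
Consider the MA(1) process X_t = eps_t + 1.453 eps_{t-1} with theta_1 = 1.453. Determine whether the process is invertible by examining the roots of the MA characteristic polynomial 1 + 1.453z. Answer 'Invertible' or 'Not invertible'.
\text{Not invertible}

The MA(q) characteristic polynomial is P(z) = 1 + 1.453z.
Invertibility requires all roots to lie outside the unit circle, i.e. |z| > 1 for every root.
This is linear in z: 1 + (1.453) z = 0  =>  z = -1/(1.453) = -0.688231,  |z| = 0.688231.
Moduli of all roots: 0.6882.
All moduli strictly greater than 1? No.
Verdict: Not invertible.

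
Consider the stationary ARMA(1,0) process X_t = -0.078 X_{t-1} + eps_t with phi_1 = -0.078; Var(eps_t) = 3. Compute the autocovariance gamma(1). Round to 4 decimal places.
\gamma(1) = -0.2354

Multiply the model equation by X_{t-k} and take expectations. With theta_0 = psi_0 = 1 and psi_j the MA(infinity) weights, this gives
  gamma(k) - sum_i phi_i gamma(k-i) = c_k,
  c_k = sigma^2 * sum_{j=k..q} theta_j psi_{j-k}   (c_k = 0 for k > q),
using gamma(-m) = gamma(m).
Pure AR (q = 0): c_0 = sigma^2 = 3, c_k = 0 for k >= 1.
Equations for k = 0 and k = 1 (AR order 1):
  gamma(0) = phi_1 gamma(1) + c_0
  gamma(1) = phi_1 gamma(0) + c_1
Substituting the second into the first: gamma(0) (1 - phi_1^2) = c_0 + phi_1 c_1, so
  gamma(0) = c_0 / (1 - phi_1^2) = 3 / (1 - (-0.078)^2) = 3 / 0.993916 = 3.018364.
  gamma(1) = phi_1 gamma(0) = (-0.078)(3.018364) = -0.235432.
Therefore gamma(1) = -0.2354 (to 4 decimal places).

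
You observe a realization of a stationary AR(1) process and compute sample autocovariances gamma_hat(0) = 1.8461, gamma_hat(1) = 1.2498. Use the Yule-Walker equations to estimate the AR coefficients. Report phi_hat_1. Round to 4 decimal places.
\hat\phi_{1} = 0.6770

The Yule-Walker equations for an AR(p) process read, in matrix form,
  Gamma_p phi = r_p,   with   (Gamma_p)_{ij} = gamma(|i - j|),
                       (r_p)_i = gamma(i),   i,j = 1..p.
Substitute the sample gammas (Toeplitz matrix and right-hand side of size 1):
  Gamma_p = [[1.8461]]
  r_p     = [1.2498]
With p = 1 this is the single equation gamma(0) phi_1 = gamma(1):
  phi_hat_1 = gamma(1) / gamma(0) = 1.2498 / 1.8461 = 0.6770.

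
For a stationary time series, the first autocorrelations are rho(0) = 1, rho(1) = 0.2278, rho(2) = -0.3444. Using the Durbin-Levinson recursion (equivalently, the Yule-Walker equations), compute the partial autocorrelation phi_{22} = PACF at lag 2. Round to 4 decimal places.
\phi_{22} = -0.4180

The PACF at lag k is phi_{kk}, the last component of the solution
to the Yule-Walker system G_k phi = r_k where
  (G_k)_{ij} = rho(|i - j|), (r_k)_i = rho(i), i,j = 1..k.
Equivalently, Durbin-Levinson gives phi_{kk} iteratively:
  phi_{11} = rho(1)
  phi_{kk} = [rho(k) - sum_{j=1..k-1} phi_{k-1,j} rho(k-j)]
            / [1 - sum_{j=1..k-1} phi_{k-1,j} rho(j)],
  phi_{k,j} = phi_{k-1,j} - phi_{kk} phi_{k-1,k-j},  j = 1..k-1.
Step k = 1:
  phi_11 = rho(1) = 0.2278.
Step k = 2:
  phi_22 = [rho(2) - phi_11 rho(1)] / [1 - phi_11 rho(1)] = [-0.3444 - (0.2278)(0.2278)] / [1 - (0.2278)(0.2278)]
         = -0.39629284 / 0.94810716 = -0.418.
Therefore phi_{22} = -0.4180.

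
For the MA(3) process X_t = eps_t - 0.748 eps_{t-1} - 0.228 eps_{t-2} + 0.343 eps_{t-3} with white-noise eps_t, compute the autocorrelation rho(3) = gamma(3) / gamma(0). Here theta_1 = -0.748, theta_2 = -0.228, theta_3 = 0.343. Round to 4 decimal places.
\rho(3) = 0.1984

For an MA(q) process with theta_0 = 1, the autocovariance is
  gamma(k) = sigma^2 * sum_{i=0..q-k} theta_i * theta_{i+k},
and rho(k) = gamma(k) / gamma(0). Sigma^2 cancels.
  numerator   = (1)*(0.343) = 0.343.
  denominator = (1)^2 + (-0.748)^2 + (-0.228)^2 + (0.343)^2 = 1.729137.
  rho(3) = 0.343 / 1.729137 = 0.1984.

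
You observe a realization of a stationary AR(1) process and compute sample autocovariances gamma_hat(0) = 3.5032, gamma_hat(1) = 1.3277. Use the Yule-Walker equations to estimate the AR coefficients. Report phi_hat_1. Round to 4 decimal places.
\hat\phi_{1} = 0.3790

The Yule-Walker equations for an AR(p) process read, in matrix form,
  Gamma_p phi = r_p,   with   (Gamma_p)_{ij} = gamma(|i - j|),
                       (r_p)_i = gamma(i),   i,j = 1..p.
Substitute the sample gammas (Toeplitz matrix and right-hand side of size 1):
  Gamma_p = [[3.5032]]
  r_p     = [1.3277]
With p = 1 this is the single equation gamma(0) phi_1 = gamma(1):
  phi_hat_1 = gamma(1) / gamma(0) = 1.3277 / 3.5032 = 0.3790.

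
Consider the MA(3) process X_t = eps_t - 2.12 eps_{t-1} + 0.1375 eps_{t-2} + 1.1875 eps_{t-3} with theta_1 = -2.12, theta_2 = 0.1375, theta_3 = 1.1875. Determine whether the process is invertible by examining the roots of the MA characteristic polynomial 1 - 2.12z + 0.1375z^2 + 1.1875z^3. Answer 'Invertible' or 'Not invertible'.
\text{Not invertible}

The MA(q) characteristic polynomial is P(z) = 1 - 2.12z + 0.1375z^2 + 1.1875z^3.
Invertibility requires all roots to lie outside the unit circle, i.e. |z| > 1 for every root.
Degree 3: look for a simple real root z0 first, then factor out (1 - z/z0) and solve the remaining quadratic.
Testing z0 = 0.8: P(0.8) = 1 + (-2.12)(0.8) + (0.1375)(0.8)^2 + (1.1875)(0.8)^3
  = 1 + (-1.696) + (0.088) + (0.608) = 0.  So z_0 = 0.8 is a root, |z_0| = 0.8.
Divide out the factor (1 - 1.25 z) = (1 - z/z0) (since 1/z0 = 1.25):
  P(z) = (1 - 1.25 z)(1 + (-0.87) z + (-0.95) z^2)
  [check: z-coef -0.87 - (1.25) = -2.12; z^2-coef -0.95 - (1.25)(-0.87) = 0.1375; z^3-coef -(1.25)(-0.95) = 1.1875.]
Remaining roots from the quadratic factor 1 + (-0.87) z + (-0.95) z^2:
  Set 1 + (-0.87) z + (-0.95) z^2 = 0, i.e. a z^2 + b z + c = 0 with a = -0.95, b = -0.87, c = 1.
  Discriminant D = b^2 - 4ac = (-0.87)^2 - 4*(-0.95)*1 = 0.7569 - (-3.8) = 4.5569.
  D >= 0, so the roots are real: z = (-b +/- sqrt(D)) / (2a) = (0.87 +/- 2.13469) / (-1.9).
    z_1 = (0.87 + 2.13469) / (-1.9) = -1.5814,   |z_1| = 1.5814.
    z_2 = (0.87 - 2.13469) / (-1.9) = 0.6656,   |z_2| = 0.6656.
Moduli of all roots: 0.8000, 1.5814, 0.6656.
All moduli strictly greater than 1? No.
Verdict: Not invertible.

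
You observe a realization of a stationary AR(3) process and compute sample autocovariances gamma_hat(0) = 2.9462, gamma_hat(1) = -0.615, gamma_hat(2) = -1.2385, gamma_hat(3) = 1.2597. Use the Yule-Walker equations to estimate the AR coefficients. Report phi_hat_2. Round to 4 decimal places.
\hat\phi_{2} = -0.4020

The Yule-Walker equations for an AR(p) process read, in matrix form,
  Gamma_p phi = r_p,   with   (Gamma_p)_{ij} = gamma(|i - j|),
                       (r_p)_i = gamma(i),   i,j = 1..p.
Substitute the sample gammas (Toeplitz matrix and right-hand side of size 3):
  Gamma_p = [[2.9462, -0.615, -1.2385], [-0.615, 2.9462, -0.615], [-1.2385, -0.615, 2.9462]]
  r_p     = [-0.615, -1.2385, 1.2597]
Written out (R1..R3):
  (R1) 2.9462 phi_1 - 0.615 phi_2 - 1.2385 phi_3 = -0.615
  (R2) -0.615 phi_1 + 2.9462 phi_2 - 0.615 phi_3 = -1.2385
  (R3) -1.2385 phi_1 - 0.615 phi_2 + 2.9462 phi_3 = 1.2597
Gaussian elimination:
  R2 <- R2 - (-0.615/2.9462) R1 = R2 - (-0.208743) R1:  2.817823 phi_2 - 0.873529 phi_3 = -1.366877
  R3 <- R3 - (-1.2385/2.9462) R1 = R3 - (-0.420372) R1:  -0.873529 phi_2 + 2.425569 phi_3 = 1.001171
  R3 <- R3 - (-0.873529/2.817823) R2 = R3 - (-0.310001) R2:  2.154774 phi_3 = 0.577437
Back-substitution:
  phi_hat_3 = 0.577437 / 2.154774 = 0.267981
  phi_hat_2 = (-1.366877 - (-0.873529)(0.267981)) / 2.817823 = -0.402008
  phi_hat_1 = (-0.615 - (-0.615)(-0.402008) - (-1.2385)(0.267981)) / 2.9462 = -0.180009
So phi_hat = [-0.1800, -0.4020, 0.2680].
Therefore phi_hat_2 = -0.4020.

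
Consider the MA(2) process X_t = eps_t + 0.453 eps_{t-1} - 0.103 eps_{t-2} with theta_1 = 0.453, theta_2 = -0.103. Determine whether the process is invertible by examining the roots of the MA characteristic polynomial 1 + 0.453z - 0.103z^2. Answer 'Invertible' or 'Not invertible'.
\text{Invertible}

The MA(q) characteristic polynomial is P(z) = 1 + 0.453z - 0.103z^2.
Invertibility requires all roots to lie outside the unit circle, i.e. |z| > 1 for every root.
Set 1 + (0.453) z + (-0.103) z^2 = 0, i.e. a z^2 + b z + c = 0 with a = -0.103, b = 0.453, c = 1.
Discriminant D = b^2 - 4ac = (0.453)^2 - 4*(-0.103)*1 = 0.205209 - (-0.412) = 0.617209.
D >= 0, so the roots are real: z = (-b +/- sqrt(D)) / (2a) = (-0.453 +/- 0.785627) / (-0.206).
  z_1 = (-0.453 + 0.785627) / (-0.206) = -1.6147,   |z_1| = 1.6147.
  z_2 = (-0.453 - 0.785627) / (-0.206) = 6.0128,   |z_2| = 6.0128.
Moduli of all roots: 1.6147, 6.0128.
All moduli strictly greater than 1? Yes.
Verdict: Invertible.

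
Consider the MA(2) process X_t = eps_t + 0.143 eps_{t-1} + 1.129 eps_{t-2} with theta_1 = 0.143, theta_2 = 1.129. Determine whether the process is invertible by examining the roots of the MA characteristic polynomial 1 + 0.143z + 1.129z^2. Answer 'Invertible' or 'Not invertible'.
\text{Not invertible}

The MA(q) characteristic polynomial is P(z) = 1 + 0.143z + 1.129z^2.
Invertibility requires all roots to lie outside the unit circle, i.e. |z| > 1 for every root.
Set 1 + (0.143) z + (1.129) z^2 = 0, i.e. a z^2 + b z + c = 0 with a = 1.129, b = 0.143, c = 1.
Discriminant D = b^2 - 4ac = (0.143)^2 - 4*(1.129)*1 = 0.020449 - (4.516) = -4.495551.
D < 0, so the roots are the complex-conjugate pair z = (-b +/- i sqrt(-D)) / (2a) = -0.0633 +/- 0.939i.
For a conjugate pair |z|^2 = z * conj(z) = (product of roots) = c/a = 1/(1.129) = 0.88574, so |z| = sqrt(0.88574) = 0.9411 for both roots.
Moduli of all roots: 0.9411, 0.9411.
All moduli strictly greater than 1? No.
Verdict: Not invertible.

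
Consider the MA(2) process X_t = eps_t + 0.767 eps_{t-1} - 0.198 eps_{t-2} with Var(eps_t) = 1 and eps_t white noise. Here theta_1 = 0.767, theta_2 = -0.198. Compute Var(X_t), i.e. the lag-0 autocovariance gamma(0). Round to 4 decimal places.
\gamma(0) = 1.6275

For an MA(q) process X_t = eps_t + sum_i theta_i eps_{t-i} with
Var(eps_t) = sigma^2, the variance is
  gamma(0) = sigma^2 * (1 + sum_i theta_i^2).
  sum_i theta_i^2 = (0.767)^2 + (-0.198)^2 = 0.588289 + 0.039204 = 0.627493.
  gamma(0) = 1 * (1 + 0.627493) = 1 * 1.627493 = 1.627493, which rounds to 1.6275.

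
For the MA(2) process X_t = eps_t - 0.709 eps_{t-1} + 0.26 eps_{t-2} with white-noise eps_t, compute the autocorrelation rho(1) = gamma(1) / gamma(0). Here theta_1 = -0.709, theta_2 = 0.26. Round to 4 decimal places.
\rho(1) = -0.5689

For an MA(q) process with theta_0 = 1, the autocovariance is
  gamma(k) = sigma^2 * sum_{i=0..q-k} theta_i * theta_{i+k},
and rho(k) = gamma(k) / gamma(0). Sigma^2 cancels.
  numerator   = (1)*(-0.709) + (-0.709)*(0.26) = -0.89334.
  denominator = (1)^2 + (-0.709)^2 + (0.26)^2 = 1.570281.
  rho(1) = -0.89334 / 1.570281 = -0.5689.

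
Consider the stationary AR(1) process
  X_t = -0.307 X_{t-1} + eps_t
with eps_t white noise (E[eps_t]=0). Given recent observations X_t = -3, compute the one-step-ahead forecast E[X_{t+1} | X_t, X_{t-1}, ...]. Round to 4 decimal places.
E[X_{t+1} \mid \mathcal F_t] = 0.9210

For an AR(p) model X_t = c + sum_i phi_i X_{t-i} + eps_t, the
one-step-ahead conditional mean is
  E[X_{t+1} | X_t, ...] = c + sum_i phi_i X_{t+1-i}.
Substitute known values:
  E[X_{t+1} | ...] = (-0.307) * (-3)
                   = 0.9210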